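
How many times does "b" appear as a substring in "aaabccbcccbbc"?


Searching for "b" in "aaabccbcccbbc"
Scanning each position:
  Position 0: "a" => no
  Position 1: "a" => no
  Position 2: "a" => no
  Position 3: "b" => MATCH
  Position 4: "c" => no
  Position 5: "c" => no
  Position 6: "b" => MATCH
  Position 7: "c" => no
  Position 8: "c" => no
  Position 9: "c" => no
  Position 10: "b" => MATCH
  Position 11: "b" => MATCH
  Position 12: "c" => no
Total occurrences: 4

4


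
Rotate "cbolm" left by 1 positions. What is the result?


Input: "cbolm", rotate left by 1
First 1 characters: "c"
Remaining characters: "bolm"
Concatenate remaining + first: "bolm" + "c" = "bolmc"

bolmc


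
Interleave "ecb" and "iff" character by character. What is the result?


Interleaving "ecb" and "iff":
  Position 0: 'e' from first, 'i' from second => "ei"
  Position 1: 'c' from first, 'f' from second => "cf"
  Position 2: 'b' from first, 'f' from second => "bf"
Result: eicfbf

eicfbf


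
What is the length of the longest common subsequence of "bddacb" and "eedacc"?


LCS of "bddacb" and "eedacc"
DP table:
           e    e    d    a    c    c
      0    0    0    0    0    0    0
  b   0    0    0    0    0    0    0
  d   0    0    0    1    1    1    1
  d   0    0    0    1    1    1    1
  a   0    0    0    1    2    2    2
  c   0    0    0    1    2    3    3
  b   0    0    0    1    2    3    3
LCS length = dp[6][6] = 3

3


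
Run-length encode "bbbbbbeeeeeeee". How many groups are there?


Input: bbbbbbeeeeeeee
Scanning for consecutive runs:
  Group 1: 'b' x 6 (positions 0-5)
  Group 2: 'e' x 8 (positions 6-13)
Total groups: 2

2


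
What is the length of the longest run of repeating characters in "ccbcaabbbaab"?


Input: "ccbcaabbbaab"
Scanning for longest run:
  Position 1 ('c'): continues run of 'c', length=2
  Position 2 ('b'): new char, reset run to 1
  Position 3 ('c'): new char, reset run to 1
  Position 4 ('a'): new char, reset run to 1
  Position 5 ('a'): continues run of 'a', length=2
  Position 6 ('b'): new char, reset run to 1
  Position 7 ('b'): continues run of 'b', length=2
  Position 8 ('b'): continues run of 'b', length=3
  Position 9 ('a'): new char, reset run to 1
  Position 10 ('a'): continues run of 'a', length=2
  Position 11 ('b'): new char, reset run to 1
Longest run: 'b' with length 3

3


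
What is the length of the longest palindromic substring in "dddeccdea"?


Input: "dddeccdea"
Checking substrings for palindromes:
  [0:3] "ddd" (len 3) => palindrome
  [0:2] "dd" (len 2) => palindrome
  [1:3] "dd" (len 2) => palindrome
  [4:6] "cc" (len 2) => palindrome
Longest palindromic substring: "ddd" with length 3

3


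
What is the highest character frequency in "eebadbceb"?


Input: eebadbceb
Character counts:
  'a': 1
  'b': 3
  'c': 1
  'd': 1
  'e': 3
Maximum frequency: 3

3


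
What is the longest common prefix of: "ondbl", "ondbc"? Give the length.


Words: ondbl, ondbc
  Position 0: all 'o' => match
  Position 1: all 'n' => match
  Position 2: all 'd' => match
  Position 3: all 'b' => match
  Position 4: ('l', 'c') => mismatch, stop
LCP = "ondb" (length 4)

4


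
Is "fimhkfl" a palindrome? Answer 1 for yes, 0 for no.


Input: fimhkfl
Reversed: lfkhmif
  Compare pos 0 ('f') with pos 6 ('l'): MISMATCH
  Compare pos 1 ('i') with pos 5 ('f'): MISMATCH
  Compare pos 2 ('m') with pos 4 ('k'): MISMATCH
Result: not a palindrome

0


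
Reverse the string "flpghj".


Input: flpghj
Reading characters right to left:
  Position 5: 'j'
  Position 4: 'h'
  Position 3: 'g'
  Position 2: 'p'
  Position 1: 'l'
  Position 0: 'f'
Reversed: jhgplf

jhgplf


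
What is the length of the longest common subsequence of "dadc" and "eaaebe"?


LCS of "dadc" and "eaaebe"
DP table:
           e    a    a    e    b    e
      0    0    0    0    0    0    0
  d   0    0    0    0    0    0    0
  a   0    0    1    1    1    1    1
  d   0    0    1    1    1    1    1
  c   0    0    1    1    1    1    1
LCS length = dp[4][6] = 1

1


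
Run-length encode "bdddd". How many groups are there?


Input: bdddd
Scanning for consecutive runs:
  Group 1: 'b' x 1 (positions 0-0)
  Group 2: 'd' x 4 (positions 1-4)
Total groups: 2

2


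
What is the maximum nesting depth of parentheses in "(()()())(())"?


Input: "(()()())(())"
Tracking depth:
  Position 0 '(': depth becomes 1
  Position 1 '(': depth becomes 2
  Position 2 ')': depth becomes 1
  Position 3 '(': depth becomes 2
  Position 4 ')': depth becomes 1
  Position 5 '(': depth becomes 2
  Position 6 ')': depth becomes 1
  Position 7 ')': depth becomes 0
  Position 8 '(': depth becomes 1
  Position 9 '(': depth becomes 2
  Position 10 ')': depth becomes 1
  Position 11 ')': depth becomes 0
Maximum depth reached: 2

2


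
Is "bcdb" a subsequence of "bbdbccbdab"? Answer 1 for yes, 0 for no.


Check if "bcdb" is a subsequence of "bbdbccbdab"
Greedy scan:
  Position 0 ('b'): matches sub[0] = 'b'
  Position 1 ('b'): no match needed
  Position 2 ('d'): no match needed
  Position 3 ('b'): no match needed
  Position 4 ('c'): matches sub[1] = 'c'
  Position 5 ('c'): no match needed
  Position 6 ('b'): no match needed
  Position 7 ('d'): matches sub[2] = 'd'
  Position 8 ('a'): no match needed
  Position 9 ('b'): matches sub[3] = 'b'
All 4 characters matched => is a subsequence

1


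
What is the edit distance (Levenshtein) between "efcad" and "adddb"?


Computing edit distance: "efcad" -> "adddb"
DP table:
           a    d    d    d    b
      0    1    2    3    4    5
  e   1    1    2    3    4    5
  f   2    2    2    3    4    5
  c   3    3    3    3    4    5
  a   4    3    4    4    4    5
  d   5    4    3    4    4    5
Edit distance = dp[5][5] = 5

5


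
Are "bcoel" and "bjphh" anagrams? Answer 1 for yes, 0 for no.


Strings: "bcoel", "bjphh"
Sorted first:  bcelo
Sorted second: bhhjp
Differ at position 1: 'c' vs 'h' => not anagrams

0


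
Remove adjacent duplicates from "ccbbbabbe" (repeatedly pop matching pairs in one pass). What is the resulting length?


Input: ccbbbabbe
Stack-based adjacent duplicate removal:
  Read 'c': push. Stack: c
  Read 'c': matches stack top 'c' => pop. Stack: (empty)
  Read 'b': push. Stack: b
  Read 'b': matches stack top 'b' => pop. Stack: (empty)
  Read 'b': push. Stack: b
  Read 'a': push. Stack: ba
  Read 'b': push. Stack: bab
  Read 'b': matches stack top 'b' => pop. Stack: ba
  Read 'e': push. Stack: bae
Final stack: "bae" (length 3)

3


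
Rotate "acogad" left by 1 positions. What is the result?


Input: "acogad", rotate left by 1
First 1 characters: "a"
Remaining characters: "cogad"
Concatenate remaining + first: "cogad" + "a" = "cogada"

cogada


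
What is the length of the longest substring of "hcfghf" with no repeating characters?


Input: "hcfghf"
Sliding window (track last position of each char):
  Position 0 ('h'): window [0,0] length 1 -- new best
  Position 1 ('c'): window [0,1] length 2 -- new best
  Position 2 ('f'): window [0,2] length 3 -- new best
  Position 3 ('g'): window [0,3] length 4 -- new best
  Position 4 ('h'): repeat (last at 0), move window start to 1
  Position 4 ('h'): window [1,4] length 4
  Position 5 ('f'): repeat (last at 2), move window start to 3
  Position 5 ('f'): window [3,5] length 3
Longest substring with no repeats: "hcfg" with length 4

4


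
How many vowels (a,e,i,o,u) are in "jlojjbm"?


Input: jlojjbm
Checking each character:
  'j' at position 0: consonant
  'l' at position 1: consonant
  'o' at position 2: vowel (running total: 1)
  'j' at position 3: consonant
  'j' at position 4: consonant
  'b' at position 5: consonant
  'm' at position 6: consonant
Total vowels: 1

1


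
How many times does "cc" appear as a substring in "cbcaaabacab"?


Searching for "cc" in "cbcaaabacab"
Scanning each position:
  Position 0: "cb" => no
  Position 1: "bc" => no
  Position 2: "ca" => no
  Position 3: "aa" => no
  Position 4: "aa" => no
  Position 5: "ab" => no
  Position 6: "ba" => no
  Position 7: "ac" => no
  Position 8: "ca" => no
  Position 9: "ab" => no
Total occurrences: 0

0


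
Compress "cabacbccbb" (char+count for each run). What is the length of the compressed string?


Input: cabacbccbb
Runs:
  'c' x 1 => "c1"
  'a' x 1 => "a1"
  'b' x 1 => "b1"
  'a' x 1 => "a1"
  'c' x 1 => "c1"
  'b' x 1 => "b1"
  'c' x 2 => "c2"
  'b' x 2 => "b2"
Compressed: "c1a1b1a1c1b1c2b2"
Compressed length: 16

16


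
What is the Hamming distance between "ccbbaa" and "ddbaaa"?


Comparing "ccbbaa" and "ddbaaa" position by position:
  Position 0: 'c' vs 'd' => differ
  Position 1: 'c' vs 'd' => differ
  Position 2: 'b' vs 'b' => same
  Position 3: 'b' vs 'a' => differ
  Position 4: 'a' vs 'a' => same
  Position 5: 'a' vs 'a' => same
Total differences (Hamming distance): 3

3


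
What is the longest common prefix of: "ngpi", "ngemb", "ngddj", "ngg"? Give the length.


Words: ngpi, ngemb, ngddj, ngg
  Position 0: all 'n' => match
  Position 1: all 'g' => match
  Position 2: ('p', 'e', 'd', 'g') => mismatch, stop
LCP = "ng" (length 2)

2


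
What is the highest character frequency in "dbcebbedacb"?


Input: dbcebbedacb
Character counts:
  'a': 1
  'b': 4
  'c': 2
  'd': 2
  'e': 2
Maximum frequency: 4

4


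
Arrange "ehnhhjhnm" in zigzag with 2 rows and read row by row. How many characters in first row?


Zigzag "ehnhhjhnm" into 2 rows:
Placing characters:
  'e' => row 0
  'h' => row 1
  'n' => row 0
  'h' => row 1
  'h' => row 0
  'j' => row 1
  'h' => row 0
  'n' => row 1
  'm' => row 0
Rows:
  Row 0: "enhhm"
  Row 1: "hhjn"
First row length: 5

5


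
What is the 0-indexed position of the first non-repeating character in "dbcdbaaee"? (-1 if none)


Input: dbcdbaaee
Character frequencies:
  'a': 2
  'b': 2
  'c': 1
  'd': 2
  'e': 2
Scanning left to right for freq == 1:
  Position 0 ('d'): freq=2, skip
  Position 1 ('b'): freq=2, skip
  Position 2 ('c'): unique! => answer = 2

2


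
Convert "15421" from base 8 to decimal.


Input: "15421" in base 8
Positional expansion:
  Digit '1' (value 1) x 8^4 = 4096
  Digit '5' (value 5) x 8^3 = 2560
  Digit '4' (value 4) x 8^2 = 256
  Digit '2' (value 2) x 8^1 = 16
  Digit '1' (value 1) x 8^0 = 1
Sum = 6929

6929


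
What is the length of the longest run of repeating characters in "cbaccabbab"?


Input: "cbaccabbab"
Scanning for longest run:
  Position 1 ('b'): new char, reset run to 1
  Position 2 ('a'): new char, reset run to 1
  Position 3 ('c'): new char, reset run to 1
  Position 4 ('c'): continues run of 'c', length=2
  Position 5 ('a'): new char, reset run to 1
  Position 6 ('b'): new char, reset run to 1
  Position 7 ('b'): continues run of 'b', length=2
  Position 8 ('a'): new char, reset run to 1
  Position 9 ('b'): new char, reset run to 1
Longest run: 'c' with length 2

2


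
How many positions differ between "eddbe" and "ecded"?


Comparing "eddbe" and "ecded" position by position:
  Position 0: 'e' vs 'e' => same
  Position 1: 'd' vs 'c' => DIFFER
  Position 2: 'd' vs 'd' => same
  Position 3: 'b' vs 'e' => DIFFER
  Position 4: 'e' vs 'd' => DIFFER
Positions that differ: 3

3


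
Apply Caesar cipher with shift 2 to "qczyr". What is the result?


Caesar cipher: shift "qczyr" by 2
  'q' (pos 16) + 2 = pos 18 = 's'
  'c' (pos 2) + 2 = pos 4 = 'e'
  'z' (pos 25) + 2 = pos 1 = 'b'
  'y' (pos 24) + 2 = pos 0 = 'a'
  'r' (pos 17) + 2 = pos 19 = 't'
Result: sebat

sebat


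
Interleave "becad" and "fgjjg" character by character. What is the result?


Interleaving "becad" and "fgjjg":
  Position 0: 'b' from first, 'f' from second => "bf"
  Position 1: 'e' from first, 'g' from second => "eg"
  Position 2: 'c' from first, 'j' from second => "cj"
  Position 3: 'a' from first, 'j' from second => "aj"
  Position 4: 'd' from first, 'g' from second => "dg"
Result: bfegcjajdg

bfegcjajdg


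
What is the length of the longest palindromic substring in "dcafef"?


Input: "dcafef"
Checking substrings for palindromes:
  [3:6] "fef" (len 3) => palindrome
Longest palindromic substring: "fef" with length 3

3


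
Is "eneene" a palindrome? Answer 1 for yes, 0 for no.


Input: eneene
Reversed: eneene
  Compare pos 0 ('e') with pos 5 ('e'): match
  Compare pos 1 ('n') with pos 4 ('n'): match
  Compare pos 2 ('e') with pos 3 ('e'): match
Result: palindrome

1


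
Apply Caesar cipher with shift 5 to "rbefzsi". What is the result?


Caesar cipher: shift "rbefzsi" by 5
  'r' (pos 17) + 5 = pos 22 = 'w'
  'b' (pos 1) + 5 = pos 6 = 'g'
  'e' (pos 4) + 5 = pos 9 = 'j'
  'f' (pos 5) + 5 = pos 10 = 'k'
  'z' (pos 25) + 5 = pos 4 = 'e'
  's' (pos 18) + 5 = pos 23 = 'x'
  'i' (pos 8) + 5 = pos 13 = 'n'
Result: wgjkexn

wgjkexn


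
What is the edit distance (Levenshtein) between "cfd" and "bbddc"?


Computing edit distance: "cfd" -> "bbddc"
DP table:
           b    b    d    d    c
      0    1    2    3    4    5
  c   1    1    2    3    4    4
  f   2    2    2    3    4    5
  d   3    3    3    2    3    4
Edit distance = dp[3][5] = 4

4


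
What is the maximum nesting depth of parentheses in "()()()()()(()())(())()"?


Input: "()()()()()(()())(())()"
Tracking depth:
  Position 0 '(': depth becomes 1
  Position 1 ')': depth becomes 0
  Position 2 '(': depth becomes 1
  Position 3 ')': depth becomes 0
  Position 4 '(': depth becomes 1
  Position 5 ')': depth becomes 0
  Position 6 '(': depth becomes 1
  Position 7 ')': depth becomes 0
  Position 8 '(': depth becomes 1
  Position 9 ')': depth becomes 0
  Position 10 '(': depth becomes 1
  Position 11 '(': depth becomes 2
  Position 12 ')': depth becomes 1
  Position 13 '(': depth becomes 2
  Position 14 ')': depth becomes 1
  Position 15 ')': depth becomes 0
  Position 16 '(': depth becomes 1
  Position 17 '(': depth becomes 2
  Position 18 ')': depth becomes 1
  Position 19 ')': depth becomes 0
  Position 20 '(': depth becomes 1
  Position 21 ')': depth becomes 0
Maximum depth reached: 2

2


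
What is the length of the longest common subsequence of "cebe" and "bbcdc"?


LCS of "cebe" and "bbcdc"
DP table:
           b    b    c    d    c
      0    0    0    0    0    0
  c   0    0    0    1    1    1
  e   0    0    0    1    1    1
  b   0    1    1    1    1    1
  e   0    1    1    1    1    1
LCS length = dp[4][5] = 1

1


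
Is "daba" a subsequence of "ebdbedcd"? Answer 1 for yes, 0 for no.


Check if "daba" is a subsequence of "ebdbedcd"
Greedy scan:
  Position 0 ('e'): no match needed
  Position 1 ('b'): no match needed
  Position 2 ('d'): matches sub[0] = 'd'
  Position 3 ('b'): no match needed
  Position 4 ('e'): no match needed
  Position 5 ('d'): no match needed
  Position 6 ('c'): no match needed
  Position 7 ('d'): no match needed
Only matched 1/4 characters => not a subsequence

0


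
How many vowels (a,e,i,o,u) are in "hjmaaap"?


Input: hjmaaap
Checking each character:
  'h' at position 0: consonant
  'j' at position 1: consonant
  'm' at position 2: consonant
  'a' at position 3: vowel (running total: 1)
  'a' at position 4: vowel (running total: 2)
  'a' at position 5: vowel (running total: 3)
  'p' at position 6: consonant
Total vowels: 3

3


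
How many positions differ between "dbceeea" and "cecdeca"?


Comparing "dbceeea" and "cecdeca" position by position:
  Position 0: 'd' vs 'c' => DIFFER
  Position 1: 'b' vs 'e' => DIFFER
  Position 2: 'c' vs 'c' => same
  Position 3: 'e' vs 'd' => DIFFER
  Position 4: 'e' vs 'e' => same
  Position 5: 'e' vs 'c' => DIFFER
  Position 6: 'a' vs 'a' => same
Positions that differ: 4

4


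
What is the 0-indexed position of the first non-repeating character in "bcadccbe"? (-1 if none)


Input: bcadccbe
Character frequencies:
  'a': 1
  'b': 2
  'c': 3
  'd': 1
  'e': 1
Scanning left to right for freq == 1:
  Position 0 ('b'): freq=2, skip
  Position 1 ('c'): freq=3, skip
  Position 2 ('a'): unique! => answer = 2

2


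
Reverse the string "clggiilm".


Input: clggiilm
Reading characters right to left:
  Position 7: 'm'
  Position 6: 'l'
  Position 5: 'i'
  Position 4: 'i'
  Position 3: 'g'
  Position 2: 'g'
  Position 1: 'l'
  Position 0: 'c'
Reversed: mliigglc

mliigglc


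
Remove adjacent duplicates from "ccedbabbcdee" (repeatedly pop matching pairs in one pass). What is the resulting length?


Input: ccedbabbcdee
Stack-based adjacent duplicate removal:
  Read 'c': push. Stack: c
  Read 'c': matches stack top 'c' => pop. Stack: (empty)
  Read 'e': push. Stack: e
  Read 'd': push. Stack: ed
  Read 'b': push. Stack: edb
  Read 'a': push. Stack: edba
  Read 'b': push. Stack: edbab
  Read 'b': matches stack top 'b' => pop. Stack: edba
  Read 'c': push. Stack: edbac
  Read 'd': push. Stack: edbacd
  Read 'e': push. Stack: edbacde
  Read 'e': matches stack top 'e' => pop. Stack: edbacd
Final stack: "edbacd" (length 6)

6


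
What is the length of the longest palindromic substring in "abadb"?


Input: "abadb"
Checking substrings for palindromes:
  [0:3] "aba" (len 3) => palindrome
Longest palindromic substring: "aba" with length 3

3


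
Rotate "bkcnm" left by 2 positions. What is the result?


Input: "bkcnm", rotate left by 2
First 2 characters: "bk"
Remaining characters: "cnm"
Concatenate remaining + first: "cnm" + "bk" = "cnmbk"

cnmbk


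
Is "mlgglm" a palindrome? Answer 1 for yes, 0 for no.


Input: mlgglm
Reversed: mlgglm
  Compare pos 0 ('m') with pos 5 ('m'): match
  Compare pos 1 ('l') with pos 4 ('l'): match
  Compare pos 2 ('g') with pos 3 ('g'): match
Result: palindrome

1


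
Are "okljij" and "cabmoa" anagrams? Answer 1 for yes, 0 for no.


Strings: "okljij", "cabmoa"
Sorted first:  ijjklo
Sorted second: aabcmo
Differ at position 0: 'i' vs 'a' => not anagrams

0


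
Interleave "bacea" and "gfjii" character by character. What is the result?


Interleaving "bacea" and "gfjii":
  Position 0: 'b' from first, 'g' from second => "bg"
  Position 1: 'a' from first, 'f' from second => "af"
  Position 2: 'c' from first, 'j' from second => "cj"
  Position 3: 'e' from first, 'i' from second => "ei"
  Position 4: 'a' from first, 'i' from second => "ai"
Result: bgafcjeiai

bgafcjeiai


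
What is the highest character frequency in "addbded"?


Input: addbded
Character counts:
  'a': 1
  'b': 1
  'd': 4
  'e': 1
Maximum frequency: 4

4


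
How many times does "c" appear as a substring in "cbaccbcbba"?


Searching for "c" in "cbaccbcbba"
Scanning each position:
  Position 0: "c" => MATCH
  Position 1: "b" => no
  Position 2: "a" => no
  Position 3: "c" => MATCH
  Position 4: "c" => MATCH
  Position 5: "b" => no
  Position 6: "c" => MATCH
  Position 7: "b" => no
  Position 8: "b" => no
  Position 9: "a" => no
Total occurrences: 4

4


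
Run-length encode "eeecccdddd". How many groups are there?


Input: eeecccdddd
Scanning for consecutive runs:
  Group 1: 'e' x 3 (positions 0-2)
  Group 2: 'c' x 3 (positions 3-5)
  Group 3: 'd' x 4 (positions 6-9)
Total groups: 3

3


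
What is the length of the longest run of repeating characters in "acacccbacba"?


Input: "acacccbacba"
Scanning for longest run:
  Position 1 ('c'): new char, reset run to 1
  Position 2 ('a'): new char, reset run to 1
  Position 3 ('c'): new char, reset run to 1
  Position 4 ('c'): continues run of 'c', length=2
  Position 5 ('c'): continues run of 'c', length=3
  Position 6 ('b'): new char, reset run to 1
  Position 7 ('a'): new char, reset run to 1
  Position 8 ('c'): new char, reset run to 1
  Position 9 ('b'): new char, reset run to 1
  Position 10 ('a'): new char, reset run to 1
Longest run: 'c' with length 3

3


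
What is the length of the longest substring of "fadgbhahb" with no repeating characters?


Input: "fadgbhahb"
Sliding window (track last position of each char):
  Position 0 ('f'): window [0,0] length 1 -- new best
  Position 1 ('a'): window [0,1] length 2 -- new best
  Position 2 ('d'): window [0,2] length 3 -- new best
  Position 3 ('g'): window [0,3] length 4 -- new best
  Position 4 ('b'): window [0,4] length 5 -- new best
  Position 5 ('h'): window [0,5] length 6 -- new best
  Position 6 ('a'): repeat (last at 1), move window start to 2
  Position 6 ('a'): window [2,6] length 5
  Position 7 ('h'): repeat (last at 5), move window start to 6
  Position 7 ('h'): window [6,7] length 2
  Position 8 ('b'): window [6,8] length 3
Longest substring with no repeats: "fadgbh" with length 6

6


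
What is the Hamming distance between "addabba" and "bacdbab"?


Comparing "addabba" and "bacdbab" position by position:
  Position 0: 'a' vs 'b' => differ
  Position 1: 'd' vs 'a' => differ
  Position 2: 'd' vs 'c' => differ
  Position 3: 'a' vs 'd' => differ
  Position 4: 'b' vs 'b' => same
  Position 5: 'b' vs 'a' => differ
  Position 6: 'a' vs 'b' => differ
Total differences (Hamming distance): 6

6


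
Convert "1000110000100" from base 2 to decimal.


Input: "1000110000100" in base 2
Positional expansion:
  Digit '1' (value 1) x 2^12 = 4096
  Digit '0' (value 0) x 2^11 = 0
  Digit '0' (value 0) x 2^10 = 0
  Digit '0' (value 0) x 2^9 = 0
  Digit '1' (value 1) x 2^8 = 256
  Digit '1' (value 1) x 2^7 = 128
  Digit '0' (value 0) x 2^6 = 0
  Digit '0' (value 0) x 2^5 = 0
  Digit '0' (value 0) x 2^4 = 0
  Digit '0' (value 0) x 2^3 = 0
  Digit '1' (value 1) x 2^2 = 4
  Digit '0' (value 0) x 2^1 = 0
  Digit '0' (value 0) x 2^0 = 0
Sum = 4484

4484


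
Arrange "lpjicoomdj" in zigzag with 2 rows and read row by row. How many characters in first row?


Zigzag "lpjicoomdj" into 2 rows:
Placing characters:
  'l' => row 0
  'p' => row 1
  'j' => row 0
  'i' => row 1
  'c' => row 0
  'o' => row 1
  'o' => row 0
  'm' => row 1
  'd' => row 0
  'j' => row 1
Rows:
  Row 0: "ljcod"
  Row 1: "piomj"
First row length: 5

5


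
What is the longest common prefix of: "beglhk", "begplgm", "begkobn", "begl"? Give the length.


Words: beglhk, begplgm, begkobn, begl
  Position 0: all 'b' => match
  Position 1: all 'e' => match
  Position 2: all 'g' => match
  Position 3: ('l', 'p', 'k', 'l') => mismatch, stop
LCP = "beg" (length 3)

3


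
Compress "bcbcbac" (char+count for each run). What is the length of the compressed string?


Input: bcbcbac
Runs:
  'b' x 1 => "b1"
  'c' x 1 => "c1"
  'b' x 1 => "b1"
  'c' x 1 => "c1"
  'b' x 1 => "b1"
  'a' x 1 => "a1"
  'c' x 1 => "c1"
Compressed: "b1c1b1c1b1a1c1"
Compressed length: 14

14


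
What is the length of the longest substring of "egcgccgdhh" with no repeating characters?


Input: "egcgccgdhh"
Sliding window (track last position of each char):
  Position 0 ('e'): window [0,0] length 1 -- new best
  Position 1 ('g'): window [0,1] length 2 -- new best
  Position 2 ('c'): window [0,2] length 3 -- new best
  Position 3 ('g'): repeat (last at 1), move window start to 2
  Position 3 ('g'): window [2,3] length 2
  Position 4 ('c'): repeat (last at 2), move window start to 3
  Position 4 ('c'): window [3,4] length 2
  Position 5 ('c'): repeat (last at 4), move window start to 5
  Position 5 ('c'): window [5,5] length 1
  Position 6 ('g'): window [5,6] length 2
  Position 7 ('d'): window [5,7] length 3
  Position 8 ('h'): window [5,8] length 4 -- new best
  Position 9 ('h'): repeat (last at 8), move window start to 9
  Position 9 ('h'): window [9,9] length 1
Longest substring with no repeats: "cgdh" with length 4

4


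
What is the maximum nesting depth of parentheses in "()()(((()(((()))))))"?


Input: "()()(((()(((()))))))"
Tracking depth:
  Position 0 '(': depth becomes 1
  Position 1 ')': depth becomes 0
  Position 2 '(': depth becomes 1
  Position 3 ')': depth becomes 0
  Position 4 '(': depth becomes 1
  Position 5 '(': depth becomes 2
  Position 6 '(': depth becomes 3
  Position 7 '(': depth becomes 4
  Position 8 ')': depth becomes 3
  Position 9 '(': depth becomes 4
  Position 10 '(': depth becomes 5
  Position 11 '(': depth becomes 6
  Position 12 '(': depth becomes 7
  Position 13 ')': depth becomes 6
  Position 14 ')': depth becomes 5
  Position 15 ')': depth becomes 4
  Position 16 ')': depth becomes 3
  Position 17 ')': depth becomes 2
  Position 18 ')': depth becomes 1
  Position 19 ')': depth becomes 0
Maximum depth reached: 7

7


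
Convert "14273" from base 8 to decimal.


Input: "14273" in base 8
Positional expansion:
  Digit '1' (value 1) x 8^4 = 4096
  Digit '4' (value 4) x 8^3 = 2048
  Digit '2' (value 2) x 8^2 = 128
  Digit '7' (value 7) x 8^1 = 56
  Digit '3' (value 3) x 8^0 = 3
Sum = 6331

6331


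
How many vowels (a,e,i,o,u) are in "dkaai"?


Input: dkaai
Checking each character:
  'd' at position 0: consonant
  'k' at position 1: consonant
  'a' at position 2: vowel (running total: 1)
  'a' at position 3: vowel (running total: 2)
  'i' at position 4: vowel (running total: 3)
Total vowels: 3

3


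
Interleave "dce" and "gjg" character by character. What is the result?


Interleaving "dce" and "gjg":
  Position 0: 'd' from first, 'g' from second => "dg"
  Position 1: 'c' from first, 'j' from second => "cj"
  Position 2: 'e' from first, 'g' from second => "eg"
Result: dgcjeg

dgcjeg


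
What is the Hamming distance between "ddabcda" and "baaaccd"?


Comparing "ddabcda" and "baaaccd" position by position:
  Position 0: 'd' vs 'b' => differ
  Position 1: 'd' vs 'a' => differ
  Position 2: 'a' vs 'a' => same
  Position 3: 'b' vs 'a' => differ
  Position 4: 'c' vs 'c' => same
  Position 5: 'd' vs 'c' => differ
  Position 6: 'a' vs 'd' => differ
Total differences (Hamming distance): 5

5


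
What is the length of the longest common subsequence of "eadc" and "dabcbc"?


LCS of "eadc" and "dabcbc"
DP table:
           d    a    b    c    b    c
      0    0    0    0    0    0    0
  e   0    0    0    0    0    0    0
  a   0    0    1    1    1    1    1
  d   0    1    1    1    1    1    1
  c   0    1    1    1    2    2    2
LCS length = dp[4][6] = 2

2


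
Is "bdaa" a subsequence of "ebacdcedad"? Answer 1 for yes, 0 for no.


Check if "bdaa" is a subsequence of "ebacdcedad"
Greedy scan:
  Position 0 ('e'): no match needed
  Position 1 ('b'): matches sub[0] = 'b'
  Position 2 ('a'): no match needed
  Position 3 ('c'): no match needed
  Position 4 ('d'): matches sub[1] = 'd'
  Position 5 ('c'): no match needed
  Position 6 ('e'): no match needed
  Position 7 ('d'): no match needed
  Position 8 ('a'): matches sub[2] = 'a'
  Position 9 ('d'): no match needed
Only matched 3/4 characters => not a subsequence

0


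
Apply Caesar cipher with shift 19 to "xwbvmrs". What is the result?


Caesar cipher: shift "xwbvmrs" by 19
  'x' (pos 23) + 19 = pos 16 = 'q'
  'w' (pos 22) + 19 = pos 15 = 'p'
  'b' (pos 1) + 19 = pos 20 = 'u'
  'v' (pos 21) + 19 = pos 14 = 'o'
  'm' (pos 12) + 19 = pos 5 = 'f'
  'r' (pos 17) + 19 = pos 10 = 'k'
  's' (pos 18) + 19 = pos 11 = 'l'
Result: qpuofkl

qpuofkl


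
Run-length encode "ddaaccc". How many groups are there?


Input: ddaaccc
Scanning for consecutive runs:
  Group 1: 'd' x 2 (positions 0-1)
  Group 2: 'a' x 2 (positions 2-3)
  Group 3: 'c' x 3 (positions 4-6)
Total groups: 3

3


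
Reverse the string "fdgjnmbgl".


Input: fdgjnmbgl
Reading characters right to left:
  Position 8: 'l'
  Position 7: 'g'
  Position 6: 'b'
  Position 5: 'm'
  Position 4: 'n'
  Position 3: 'j'
  Position 2: 'g'
  Position 1: 'd'
  Position 0: 'f'
Reversed: lgbmnjgdf

lgbmnjgdf


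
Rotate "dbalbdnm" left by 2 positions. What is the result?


Input: "dbalbdnm", rotate left by 2
First 2 characters: "db"
Remaining characters: "albdnm"
Concatenate remaining + first: "albdnm" + "db" = "albdnmdb"

albdnmdb


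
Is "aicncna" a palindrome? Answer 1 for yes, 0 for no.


Input: aicncna
Reversed: ancncia
  Compare pos 0 ('a') with pos 6 ('a'): match
  Compare pos 1 ('i') with pos 5 ('n'): MISMATCH
  Compare pos 2 ('c') with pos 4 ('c'): match
Result: not a palindrome

0


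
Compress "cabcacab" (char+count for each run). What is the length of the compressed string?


Input: cabcacab
Runs:
  'c' x 1 => "c1"
  'a' x 1 => "a1"
  'b' x 1 => "b1"
  'c' x 1 => "c1"
  'a' x 1 => "a1"
  'c' x 1 => "c1"
  'a' x 1 => "a1"
  'b' x 1 => "b1"
Compressed: "c1a1b1c1a1c1a1b1"
Compressed length: 16

16


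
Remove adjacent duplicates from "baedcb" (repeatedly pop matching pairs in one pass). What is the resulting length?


Input: baedcb
Stack-based adjacent duplicate removal:
  Read 'b': push. Stack: b
  Read 'a': push. Stack: ba
  Read 'e': push. Stack: bae
  Read 'd': push. Stack: baed
  Read 'c': push. Stack: baedc
  Read 'b': push. Stack: baedcb
Final stack: "baedcb" (length 6)

6


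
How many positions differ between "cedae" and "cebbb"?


Comparing "cedae" and "cebbb" position by position:
  Position 0: 'c' vs 'c' => same
  Position 1: 'e' vs 'e' => same
  Position 2: 'd' vs 'b' => DIFFER
  Position 3: 'a' vs 'b' => DIFFER
  Position 4: 'e' vs 'b' => DIFFER
Positions that differ: 3

3


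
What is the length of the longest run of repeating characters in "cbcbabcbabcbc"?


Input: "cbcbabcbabcbc"
Scanning for longest run:
  Position 1 ('b'): new char, reset run to 1
  Position 2 ('c'): new char, reset run to 1
  Position 3 ('b'): new char, reset run to 1
  Position 4 ('a'): new char, reset run to 1
  Position 5 ('b'): new char, reset run to 1
  Position 6 ('c'): new char, reset run to 1
  Position 7 ('b'): new char, reset run to 1
  Position 8 ('a'): new char, reset run to 1
  Position 9 ('b'): new char, reset run to 1
  Position 10 ('c'): new char, reset run to 1
  Position 11 ('b'): new char, reset run to 1
  Position 12 ('c'): new char, reset run to 1
Longest run: 'c' with length 1

1


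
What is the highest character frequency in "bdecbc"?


Input: bdecbc
Character counts:
  'b': 2
  'c': 2
  'd': 1
  'e': 1
Maximum frequency: 2

2


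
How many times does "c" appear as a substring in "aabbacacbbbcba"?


Searching for "c" in "aabbacacbbbcba"
Scanning each position:
  Position 0: "a" => no
  Position 1: "a" => no
  Position 2: "b" => no
  Position 3: "b" => no
  Position 4: "a" => no
  Position 5: "c" => MATCH
  Position 6: "a" => no
  Position 7: "c" => MATCH
  Position 8: "b" => no
  Position 9: "b" => no
  Position 10: "b" => no
  Position 11: "c" => MATCH
  Position 12: "b" => no
  Position 13: "a" => no
Total occurrences: 3

3


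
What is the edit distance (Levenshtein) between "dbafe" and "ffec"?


Computing edit distance: "dbafe" -> "ffec"
DP table:
           f    f    e    c
      0    1    2    3    4
  d   1    1    2    3    4
  b   2    2    2    3    4
  a   3    3    3    3    4
  f   4    3    3    4    4
  e   5    4    4    3    4
Edit distance = dp[5][4] = 4

4


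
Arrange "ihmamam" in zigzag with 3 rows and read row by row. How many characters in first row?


Zigzag "ihmamam" into 3 rows:
Placing characters:
  'i' => row 0
  'h' => row 1
  'm' => row 2
  'a' => row 1
  'm' => row 0
  'a' => row 1
  'm' => row 2
Rows:
  Row 0: "im"
  Row 1: "haa"
  Row 2: "mm"
First row length: 2

2


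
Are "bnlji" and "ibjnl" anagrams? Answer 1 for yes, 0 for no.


Strings: "bnlji", "ibjnl"
Sorted first:  bijln
Sorted second: bijln
Sorted forms match => anagrams

1


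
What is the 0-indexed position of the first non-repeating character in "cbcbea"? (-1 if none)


Input: cbcbea
Character frequencies:
  'a': 1
  'b': 2
  'c': 2
  'e': 1
Scanning left to right for freq == 1:
  Position 0 ('c'): freq=2, skip
  Position 1 ('b'): freq=2, skip
  Position 2 ('c'): freq=2, skip
  Position 3 ('b'): freq=2, skip
  Position 4 ('e'): unique! => answer = 4

4


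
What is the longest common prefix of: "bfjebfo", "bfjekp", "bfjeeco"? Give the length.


Words: bfjebfo, bfjekp, bfjeeco
  Position 0: all 'b' => match
  Position 1: all 'f' => match
  Position 2: all 'j' => match
  Position 3: all 'e' => match
  Position 4: ('b', 'k', 'e') => mismatch, stop
LCP = "bfje" (length 4)

4


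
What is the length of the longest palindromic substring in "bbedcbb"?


Input: "bbedcbb"
Checking substrings for palindromes:
  [0:2] "bb" (len 2) => palindrome
  [5:7] "bb" (len 2) => palindrome
Longest palindromic substring: "bb" with length 2

2


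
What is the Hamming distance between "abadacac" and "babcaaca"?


Comparing "abadacac" and "babcaaca" position by position:
  Position 0: 'a' vs 'b' => differ
  Position 1: 'b' vs 'a' => differ
  Position 2: 'a' vs 'b' => differ
  Position 3: 'd' vs 'c' => differ
  Position 4: 'a' vs 'a' => same
  Position 5: 'c' vs 'a' => differ
  Position 6: 'a' vs 'c' => differ
  Position 7: 'c' vs 'a' => differ
Total differences (Hamming distance): 7

7


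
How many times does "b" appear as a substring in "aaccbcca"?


Searching for "b" in "aaccbcca"
Scanning each position:
  Position 0: "a" => no
  Position 1: "a" => no
  Position 2: "c" => no
  Position 3: "c" => no
  Position 4: "b" => MATCH
  Position 5: "c" => no
  Position 6: "c" => no
  Position 7: "a" => no
Total occurrences: 1

1


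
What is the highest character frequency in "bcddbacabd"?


Input: bcddbacabd
Character counts:
  'a': 2
  'b': 3
  'c': 2
  'd': 3
Maximum frequency: 3

3


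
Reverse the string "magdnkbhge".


Input: magdnkbhge
Reading characters right to left:
  Position 9: 'e'
  Position 8: 'g'
  Position 7: 'h'
  Position 6: 'b'
  Position 5: 'k'
  Position 4: 'n'
  Position 3: 'd'
  Position 2: 'g'
  Position 1: 'a'
  Position 0: 'm'
Reversed: eghbkndgam

eghbkndgam


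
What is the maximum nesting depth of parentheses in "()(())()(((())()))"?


Input: "()(())()(((())()))"
Tracking depth:
  Position 0 '(': depth becomes 1
  Position 1 ')': depth becomes 0
  Position 2 '(': depth becomes 1
  Position 3 '(': depth becomes 2
  Position 4 ')': depth becomes 1
  Position 5 ')': depth becomes 0
  Position 6 '(': depth becomes 1
  Position 7 ')': depth becomes 0
  Position 8 '(': depth becomes 1
  Position 9 '(': depth becomes 2
  Position 10 '(': depth becomes 3
  Position 11 '(': depth becomes 4
  Position 12 ')': depth becomes 3
  Position 13 ')': depth becomes 2
  Position 14 '(': depth becomes 3
  Position 15 ')': depth becomes 2
  Position 16 ')': depth becomes 1
  Position 17 ')': depth becomes 0
Maximum depth reached: 4

4


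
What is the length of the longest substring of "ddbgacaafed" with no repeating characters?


Input: "ddbgacaafed"
Sliding window (track last position of each char):
  Position 0 ('d'): window [0,0] length 1 -- new best
  Position 1 ('d'): repeat (last at 0), move window start to 1
  Position 1 ('d'): window [1,1] length 1
  Position 2 ('b'): window [1,2] length 2 -- new best
  Position 3 ('g'): window [1,3] length 3 -- new best
  Position 4 ('a'): window [1,4] length 4 -- new best
  Position 5 ('c'): window [1,5] length 5 -- new best
  Position 6 ('a'): repeat (last at 4), move window start to 5
  Position 6 ('a'): window [5,6] length 2
  Position 7 ('a'): repeat (last at 6), move window start to 7
  Position 7 ('a'): window [7,7] length 1
  Position 8 ('f'): window [7,8] length 2
  Position 9 ('e'): window [7,9] length 3
  Position 10 ('d'): window [7,10] length 4
Longest substring with no repeats: "dbgac" with length 5

5


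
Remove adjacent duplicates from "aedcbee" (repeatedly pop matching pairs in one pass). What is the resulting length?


Input: aedcbee
Stack-based adjacent duplicate removal:
  Read 'a': push. Stack: a
  Read 'e': push. Stack: ae
  Read 'd': push. Stack: aed
  Read 'c': push. Stack: aedc
  Read 'b': push. Stack: aedcb
  Read 'e': push. Stack: aedcbe
  Read 'e': matches stack top 'e' => pop. Stack: aedcb
Final stack: "aedcb" (length 5)

5


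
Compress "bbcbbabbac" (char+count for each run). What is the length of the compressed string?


Input: bbcbbabbac
Runs:
  'b' x 2 => "b2"
  'c' x 1 => "c1"
  'b' x 2 => "b2"
  'a' x 1 => "a1"
  'b' x 2 => "b2"
  'a' x 1 => "a1"
  'c' x 1 => "c1"
Compressed: "b2c1b2a1b2a1c1"
Compressed length: 14

14


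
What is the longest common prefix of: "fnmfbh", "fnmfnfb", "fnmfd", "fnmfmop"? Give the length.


Words: fnmfbh, fnmfnfb, fnmfd, fnmfmop
  Position 0: all 'f' => match
  Position 1: all 'n' => match
  Position 2: all 'm' => match
  Position 3: all 'f' => match
  Position 4: ('b', 'n', 'd', 'm') => mismatch, stop
LCP = "fnmf" (length 4)

4


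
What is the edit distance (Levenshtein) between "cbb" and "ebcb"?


Computing edit distance: "cbb" -> "ebcb"
DP table:
           e    b    c    b
      0    1    2    3    4
  c   1    1    2    2    3
  b   2    2    1    2    2
  b   3    3    2    2    2
Edit distance = dp[3][4] = 2

2


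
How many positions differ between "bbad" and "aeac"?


Comparing "bbad" and "aeac" position by position:
  Position 0: 'b' vs 'a' => DIFFER
  Position 1: 'b' vs 'e' => DIFFER
  Position 2: 'a' vs 'a' => same
  Position 3: 'd' vs 'c' => DIFFER
Positions that differ: 3

3


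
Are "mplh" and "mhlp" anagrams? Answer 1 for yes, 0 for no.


Strings: "mplh", "mhlp"
Sorted first:  hlmp
Sorted second: hlmp
Sorted forms match => anagrams

1


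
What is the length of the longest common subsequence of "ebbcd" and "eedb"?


LCS of "ebbcd" and "eedb"
DP table:
           e    e    d    b
      0    0    0    0    0
  e   0    1    1    1    1
  b   0    1    1    1    2
  b   0    1    1    1    2
  c   0    1    1    1    2
  d   0    1    1    2    2
LCS length = dp[5][4] = 2

2


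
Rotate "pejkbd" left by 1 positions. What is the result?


Input: "pejkbd", rotate left by 1
First 1 characters: "p"
Remaining characters: "ejkbd"
Concatenate remaining + first: "ejkbd" + "p" = "ejkbdp"

ejkbdp


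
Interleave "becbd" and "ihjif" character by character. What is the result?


Interleaving "becbd" and "ihjif":
  Position 0: 'b' from first, 'i' from second => "bi"
  Position 1: 'e' from first, 'h' from second => "eh"
  Position 2: 'c' from first, 'j' from second => "cj"
  Position 3: 'b' from first, 'i' from second => "bi"
  Position 4: 'd' from first, 'f' from second => "df"
Result: biehcjbidf

biehcjbidf


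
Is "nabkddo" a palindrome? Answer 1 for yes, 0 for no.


Input: nabkddo
Reversed: oddkban
  Compare pos 0 ('n') with pos 6 ('o'): MISMATCH
  Compare pos 1 ('a') with pos 5 ('d'): MISMATCH
  Compare pos 2 ('b') with pos 4 ('d'): MISMATCH
Result: not a palindrome

0


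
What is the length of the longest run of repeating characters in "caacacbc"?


Input: "caacacbc"
Scanning for longest run:
  Position 1 ('a'): new char, reset run to 1
  Position 2 ('a'): continues run of 'a', length=2
  Position 3 ('c'): new char, reset run to 1
  Position 4 ('a'): new char, reset run to 1
  Position 5 ('c'): new char, reset run to 1
  Position 6 ('b'): new char, reset run to 1
  Position 7 ('c'): new char, reset run to 1
Longest run: 'a' with length 2

2


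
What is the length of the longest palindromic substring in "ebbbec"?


Input: "ebbbec"
Checking substrings for palindromes:
  [0:5] "ebbbe" (len 5) => palindrome
  [1:4] "bbb" (len 3) => palindrome
  [1:3] "bb" (len 2) => palindrome
  [2:4] "bb" (len 2) => palindrome
Longest palindromic substring: "ebbbe" with length 5

5


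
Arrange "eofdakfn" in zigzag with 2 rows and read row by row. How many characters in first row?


Zigzag "eofdakfn" into 2 rows:
Placing characters:
  'e' => row 0
  'o' => row 1
  'f' => row 0
  'd' => row 1
  'a' => row 0
  'k' => row 1
  'f' => row 0
  'n' => row 1
Rows:
  Row 0: "efaf"
  Row 1: "odkn"
First row length: 4

4


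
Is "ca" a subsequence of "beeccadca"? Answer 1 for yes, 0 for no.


Check if "ca" is a subsequence of "beeccadca"
Greedy scan:
  Position 0 ('b'): no match needed
  Position 1 ('e'): no match needed
  Position 2 ('e'): no match needed
  Position 3 ('c'): matches sub[0] = 'c'
  Position 4 ('c'): no match needed
  Position 5 ('a'): matches sub[1] = 'a'
  Position 6 ('d'): no match needed
  Position 7 ('c'): no match needed
  Position 8 ('a'): no match needed
All 2 characters matched => is a subsequence

1


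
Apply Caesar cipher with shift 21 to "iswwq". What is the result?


Caesar cipher: shift "iswwq" by 21
  'i' (pos 8) + 21 = pos 3 = 'd'
  's' (pos 18) + 21 = pos 13 = 'n'
  'w' (pos 22) + 21 = pos 17 = 'r'
  'w' (pos 22) + 21 = pos 17 = 'r'
  'q' (pos 16) + 21 = pos 11 = 'l'
Result: dnrrl

dnrrl
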